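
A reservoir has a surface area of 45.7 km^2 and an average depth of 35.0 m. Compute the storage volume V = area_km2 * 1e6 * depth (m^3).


V = 45.7 * 1e6 * 35.0 = 1.5995e+09 m^3


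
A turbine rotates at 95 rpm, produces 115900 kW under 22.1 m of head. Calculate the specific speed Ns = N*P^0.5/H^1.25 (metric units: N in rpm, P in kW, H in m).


Ns = 95 * 115900^0.5 / 22.1^1.25 = 674.9553


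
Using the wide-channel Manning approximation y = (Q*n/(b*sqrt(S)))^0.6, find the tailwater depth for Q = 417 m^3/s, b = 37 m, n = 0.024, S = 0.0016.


y = (417 * 0.024 / (37 * 0.0016^0.5))^0.6 = 3.1481 m


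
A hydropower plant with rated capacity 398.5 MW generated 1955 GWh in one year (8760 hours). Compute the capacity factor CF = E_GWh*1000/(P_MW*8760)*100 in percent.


CF = 1955 * 1000 / (398.5 * 8760) * 100 = 56.0034 %


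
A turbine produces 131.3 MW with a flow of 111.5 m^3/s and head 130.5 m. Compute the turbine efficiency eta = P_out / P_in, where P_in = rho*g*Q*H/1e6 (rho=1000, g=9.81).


P_in = 1000 * 9.81 * 111.5 * 130.5 / 1e6 = 142.7429 MW
eta = 131.3 / 142.7429 = 0.9198


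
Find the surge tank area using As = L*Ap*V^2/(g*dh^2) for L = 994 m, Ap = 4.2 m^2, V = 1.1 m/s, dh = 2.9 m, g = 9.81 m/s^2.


As = 994 * 4.2 * 1.1^2 / (9.81 * 2.9^2) = 61.2288 m^2


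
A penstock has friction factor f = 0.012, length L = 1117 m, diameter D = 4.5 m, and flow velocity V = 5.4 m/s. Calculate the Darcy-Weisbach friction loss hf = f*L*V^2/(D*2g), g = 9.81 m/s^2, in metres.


hf = 0.012 * 1117 * 5.4^2 / (4.5 * 2 * 9.81) = 4.4270 m


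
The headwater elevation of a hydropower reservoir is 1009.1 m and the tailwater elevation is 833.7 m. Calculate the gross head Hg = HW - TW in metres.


Hg = 1009.1 - 833.7 = 175.4000 m


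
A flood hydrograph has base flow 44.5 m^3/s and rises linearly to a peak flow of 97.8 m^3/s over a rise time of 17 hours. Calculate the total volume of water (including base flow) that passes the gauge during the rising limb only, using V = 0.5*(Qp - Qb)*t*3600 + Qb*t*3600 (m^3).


V = 0.5*(97.8 - 44.5)*17*3600 + 44.5*17*3600 = 4.3544e+06 m^3


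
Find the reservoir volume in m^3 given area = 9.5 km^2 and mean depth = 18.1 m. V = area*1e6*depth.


V = 9.5 * 1e6 * 18.1 = 1.7195e+08 m^3


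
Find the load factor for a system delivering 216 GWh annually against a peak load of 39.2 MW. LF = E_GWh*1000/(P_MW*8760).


LF = 216 * 1000 / (39.2 * 8760) = 0.6290


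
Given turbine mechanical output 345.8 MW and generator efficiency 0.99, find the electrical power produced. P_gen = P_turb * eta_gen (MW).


P_gen = 345.8 * 0.99 = 342.3420 MW


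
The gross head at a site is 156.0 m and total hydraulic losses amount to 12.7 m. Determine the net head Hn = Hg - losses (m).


Hn = 156.0 - 12.7 = 143.3000 m


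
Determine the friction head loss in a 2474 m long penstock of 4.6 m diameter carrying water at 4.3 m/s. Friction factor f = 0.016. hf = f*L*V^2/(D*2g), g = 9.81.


hf = 0.016 * 2474 * 4.3^2 / (4.6 * 2 * 9.81) = 8.1096 m


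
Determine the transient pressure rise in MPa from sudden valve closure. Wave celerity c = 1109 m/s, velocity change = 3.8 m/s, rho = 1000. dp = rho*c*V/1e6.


dp = 1000 * 1109 * 3.8 / 1e6 = 4.2142 MPa


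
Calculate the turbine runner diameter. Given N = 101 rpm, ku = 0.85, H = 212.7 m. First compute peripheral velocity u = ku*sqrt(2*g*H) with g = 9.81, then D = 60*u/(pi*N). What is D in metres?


u = 0.85 * sqrt(2*9.81*212.7) = 54.9101 m/s
D = 60 * 54.9101 / (pi * 101) = 10.3832 m


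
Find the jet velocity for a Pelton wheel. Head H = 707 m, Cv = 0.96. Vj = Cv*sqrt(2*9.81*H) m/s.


Vj = 0.96 * sqrt(2*9.81*707) = 113.0656 m/s


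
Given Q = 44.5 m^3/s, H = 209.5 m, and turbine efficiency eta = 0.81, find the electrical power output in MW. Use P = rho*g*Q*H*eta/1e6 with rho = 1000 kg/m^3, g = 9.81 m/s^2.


P = 1000 * 9.81 * 44.5 * 209.5 * 0.81 / 1e6 = 74.0795 MW


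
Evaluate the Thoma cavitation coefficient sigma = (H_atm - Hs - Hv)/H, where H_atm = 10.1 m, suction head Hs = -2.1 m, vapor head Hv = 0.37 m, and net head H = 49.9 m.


sigma = (10.1 - (-2.1) - 0.37) / 49.9 = 0.2371


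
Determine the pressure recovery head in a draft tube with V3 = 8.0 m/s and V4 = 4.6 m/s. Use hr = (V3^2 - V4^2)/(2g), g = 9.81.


hr = (8.0^2 - 4.6^2) / (2*9.81) = 2.1835 m


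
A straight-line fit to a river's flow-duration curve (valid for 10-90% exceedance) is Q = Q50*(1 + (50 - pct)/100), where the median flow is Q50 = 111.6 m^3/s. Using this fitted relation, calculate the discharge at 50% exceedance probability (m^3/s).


Q = 111.6 * (1 + (50 - 50)/100) = 111.6000 m^3/s


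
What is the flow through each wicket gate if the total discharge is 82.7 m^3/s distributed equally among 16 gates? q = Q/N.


q = 82.7 / 16 = 5.1688 m^3/s


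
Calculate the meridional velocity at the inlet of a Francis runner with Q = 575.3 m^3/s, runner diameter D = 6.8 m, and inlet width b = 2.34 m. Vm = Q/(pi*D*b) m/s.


Vm = 575.3 / (pi * 6.8 * 2.34) = 11.5085 m/s


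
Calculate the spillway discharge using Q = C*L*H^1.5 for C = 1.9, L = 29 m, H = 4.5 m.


Q = 1.9 * 29 * 4.5^1.5 = 525.9814 m^3/s


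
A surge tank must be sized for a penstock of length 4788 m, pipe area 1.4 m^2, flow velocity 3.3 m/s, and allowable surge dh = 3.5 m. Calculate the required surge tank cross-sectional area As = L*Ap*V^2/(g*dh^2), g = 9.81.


As = 4788 * 1.4 * 3.3^2 / (9.81 * 3.5^2) = 607.4422 m^2


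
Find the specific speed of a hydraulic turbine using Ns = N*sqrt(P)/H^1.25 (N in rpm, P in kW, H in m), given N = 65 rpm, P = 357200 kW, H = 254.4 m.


Ns = 65 * 357200^0.5 / 254.4^1.25 = 38.2360


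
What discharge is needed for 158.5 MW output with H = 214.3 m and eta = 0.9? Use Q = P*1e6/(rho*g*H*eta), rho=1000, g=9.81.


Q = 158.5 * 1e6 / (1000 * 9.81 * 214.3 * 0.9) = 83.7714 m^3/s


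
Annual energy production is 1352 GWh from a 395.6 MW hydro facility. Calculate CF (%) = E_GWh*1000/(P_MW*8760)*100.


CF = 1352 * 1000 / (395.6 * 8760) * 100 = 39.0136 %


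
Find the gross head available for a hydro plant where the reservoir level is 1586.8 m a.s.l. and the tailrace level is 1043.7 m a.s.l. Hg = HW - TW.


Hg = 1586.8 - 1043.7 = 543.1000 m


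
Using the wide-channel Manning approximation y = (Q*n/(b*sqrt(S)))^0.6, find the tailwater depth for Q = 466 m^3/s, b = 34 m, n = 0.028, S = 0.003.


y = (466 * 0.028 / (34 * 0.003^0.5))^0.6 = 3.2159 m


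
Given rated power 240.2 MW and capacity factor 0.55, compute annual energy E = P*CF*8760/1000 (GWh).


E = 240.2 * 0.55 * 8760 / 1000 = 1157.2836 GWh


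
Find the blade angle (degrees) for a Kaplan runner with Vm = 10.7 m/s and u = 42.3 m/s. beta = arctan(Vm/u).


beta = arctan(10.7 / 42.3) = 14.1955 degrees


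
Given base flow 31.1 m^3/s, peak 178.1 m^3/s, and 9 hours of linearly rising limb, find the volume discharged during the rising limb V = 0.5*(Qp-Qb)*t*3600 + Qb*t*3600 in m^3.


V = 0.5*(178.1 - 31.1)*9*3600 + 31.1*9*3600 = 3.3890e+06 m^3


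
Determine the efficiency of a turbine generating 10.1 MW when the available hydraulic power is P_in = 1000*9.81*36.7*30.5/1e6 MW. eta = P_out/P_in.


P_in = 1000 * 9.81 * 36.7 * 30.5 / 1e6 = 10.9808 MW
eta = 10.1 / 10.9808 = 0.9198


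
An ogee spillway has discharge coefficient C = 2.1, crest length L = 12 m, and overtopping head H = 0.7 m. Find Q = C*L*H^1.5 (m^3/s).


Q = 2.1 * 12 * 0.7^1.5 = 14.7587 m^3/s


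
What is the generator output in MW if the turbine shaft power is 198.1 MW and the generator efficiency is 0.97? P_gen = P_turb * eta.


P_gen = 198.1 * 0.97 = 192.1570 MW


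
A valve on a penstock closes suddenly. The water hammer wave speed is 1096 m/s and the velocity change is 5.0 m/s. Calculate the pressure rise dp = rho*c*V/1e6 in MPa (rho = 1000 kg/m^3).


dp = 1000 * 1096 * 5.0 / 1e6 = 5.4800 MPa


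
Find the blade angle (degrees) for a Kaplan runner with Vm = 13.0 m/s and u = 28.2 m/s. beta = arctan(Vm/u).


beta = arctan(13.0 / 28.2) = 24.7494 degrees


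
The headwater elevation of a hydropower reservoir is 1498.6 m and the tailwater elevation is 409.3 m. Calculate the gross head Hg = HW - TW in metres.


Hg = 1498.6 - 409.3 = 1089.3000 m


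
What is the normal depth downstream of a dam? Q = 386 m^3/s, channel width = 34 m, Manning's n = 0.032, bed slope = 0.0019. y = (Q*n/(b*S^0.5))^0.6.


y = (386 * 0.032 / (34 * 0.0019^0.5))^0.6 = 3.5689 m


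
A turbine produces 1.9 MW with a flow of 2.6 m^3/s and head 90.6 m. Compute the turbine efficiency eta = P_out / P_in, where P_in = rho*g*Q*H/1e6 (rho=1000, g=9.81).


P_in = 1000 * 9.81 * 2.6 * 90.6 / 1e6 = 2.3108 MW
eta = 1.9 / 2.3108 = 0.8222


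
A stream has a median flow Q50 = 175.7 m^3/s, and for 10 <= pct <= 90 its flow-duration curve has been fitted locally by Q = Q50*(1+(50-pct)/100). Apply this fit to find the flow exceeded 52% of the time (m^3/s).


Q = 175.7 * (1 + (50 - 52)/100) = 172.1860 m^3/s


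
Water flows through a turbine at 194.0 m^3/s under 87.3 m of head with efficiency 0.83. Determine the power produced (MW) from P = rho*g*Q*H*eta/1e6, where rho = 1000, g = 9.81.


P = 1000 * 9.81 * 194.0 * 87.3 * 0.83 / 1e6 = 137.8996 MW


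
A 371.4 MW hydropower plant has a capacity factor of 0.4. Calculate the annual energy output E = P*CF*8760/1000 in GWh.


E = 371.4 * 0.4 * 8760 / 1000 = 1301.3856 GWh


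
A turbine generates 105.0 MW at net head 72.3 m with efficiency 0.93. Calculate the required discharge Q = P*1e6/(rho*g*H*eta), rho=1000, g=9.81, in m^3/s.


Q = 105.0 * 1e6 / (1000 * 9.81 * 72.3 * 0.93) = 159.1839 m^3/s


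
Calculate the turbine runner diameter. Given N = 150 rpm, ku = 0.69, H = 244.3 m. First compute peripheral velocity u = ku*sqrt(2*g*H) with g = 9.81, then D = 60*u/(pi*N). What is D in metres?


u = 0.69 * sqrt(2*9.81*244.3) = 47.7706 m/s
D = 60 * 47.7706 / (pi * 150) = 6.0823 m


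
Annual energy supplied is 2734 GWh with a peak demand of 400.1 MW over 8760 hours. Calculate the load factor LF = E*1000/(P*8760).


LF = 2734 * 1000 / (400.1 * 8760) = 0.7801


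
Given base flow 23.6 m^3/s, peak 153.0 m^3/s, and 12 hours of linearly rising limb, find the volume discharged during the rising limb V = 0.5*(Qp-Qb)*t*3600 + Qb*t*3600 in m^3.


V = 0.5*(153.0 - 23.6)*12*3600 + 23.6*12*3600 = 3.8146e+06 m^3


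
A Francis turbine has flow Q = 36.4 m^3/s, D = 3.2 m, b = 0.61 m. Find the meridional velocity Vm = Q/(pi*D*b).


Vm = 36.4 / (pi * 3.2 * 0.61) = 5.9357 m/s


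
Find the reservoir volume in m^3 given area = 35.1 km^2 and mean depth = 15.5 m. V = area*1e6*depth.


V = 35.1 * 1e6 * 15.5 = 5.4405e+08 m^3


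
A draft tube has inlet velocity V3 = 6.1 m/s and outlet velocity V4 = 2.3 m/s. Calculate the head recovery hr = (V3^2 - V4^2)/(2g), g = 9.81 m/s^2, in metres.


hr = (6.1^2 - 2.3^2) / (2*9.81) = 1.6269 m


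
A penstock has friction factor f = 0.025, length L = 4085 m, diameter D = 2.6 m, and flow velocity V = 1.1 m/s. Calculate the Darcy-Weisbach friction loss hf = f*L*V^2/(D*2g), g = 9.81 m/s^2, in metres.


hf = 0.025 * 4085 * 1.1^2 / (2.6 * 2 * 9.81) = 2.4224 m


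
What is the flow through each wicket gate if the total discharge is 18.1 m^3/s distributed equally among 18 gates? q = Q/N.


q = 18.1 / 18 = 1.0056 m^3/s


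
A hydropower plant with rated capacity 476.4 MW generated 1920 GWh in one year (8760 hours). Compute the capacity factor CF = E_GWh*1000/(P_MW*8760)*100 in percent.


CF = 1920 * 1000 / (476.4 * 8760) * 100 = 46.0072 %


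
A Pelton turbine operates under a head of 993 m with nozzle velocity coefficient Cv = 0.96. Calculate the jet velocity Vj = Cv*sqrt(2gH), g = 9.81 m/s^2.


Vj = 0.96 * sqrt(2*9.81*993) = 133.9971 m/s


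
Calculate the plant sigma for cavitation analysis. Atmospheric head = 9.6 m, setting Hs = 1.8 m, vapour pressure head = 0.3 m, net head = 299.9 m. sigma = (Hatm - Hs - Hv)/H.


sigma = (9.6 - 1.8 - 0.3) / 299.9 = 0.0250


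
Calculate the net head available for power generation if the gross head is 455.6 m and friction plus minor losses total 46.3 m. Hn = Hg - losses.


Hn = 455.6 - 46.3 = 409.3000 m


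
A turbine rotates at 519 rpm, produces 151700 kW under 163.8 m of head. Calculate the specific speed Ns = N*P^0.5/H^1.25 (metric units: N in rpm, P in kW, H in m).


Ns = 519 * 151700^0.5 / 163.8^1.25 = 344.9592


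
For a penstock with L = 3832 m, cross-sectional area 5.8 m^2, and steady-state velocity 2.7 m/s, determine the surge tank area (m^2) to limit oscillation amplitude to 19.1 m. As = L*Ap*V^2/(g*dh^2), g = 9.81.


As = 3832 * 5.8 * 2.7^2 / (9.81 * 19.1^2) = 45.2736 m^2


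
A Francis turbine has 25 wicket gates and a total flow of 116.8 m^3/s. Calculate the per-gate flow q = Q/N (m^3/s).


q = 116.8 / 25 = 4.6720 m^3/s


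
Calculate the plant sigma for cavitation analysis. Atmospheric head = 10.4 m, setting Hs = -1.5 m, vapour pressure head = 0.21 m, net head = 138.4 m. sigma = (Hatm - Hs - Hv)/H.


sigma = (10.4 - (-1.5) - 0.21) / 138.4 = 0.0845


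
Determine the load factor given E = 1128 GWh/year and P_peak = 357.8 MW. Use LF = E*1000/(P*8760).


LF = 1128 * 1000 / (357.8 * 8760) = 0.3599


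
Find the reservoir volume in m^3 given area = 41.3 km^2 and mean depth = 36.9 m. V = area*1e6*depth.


V = 41.3 * 1e6 * 36.9 = 1.5240e+09 m^3


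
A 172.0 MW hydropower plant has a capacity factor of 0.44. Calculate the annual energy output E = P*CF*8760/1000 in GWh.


E = 172.0 * 0.44 * 8760 / 1000 = 662.9568 GWh


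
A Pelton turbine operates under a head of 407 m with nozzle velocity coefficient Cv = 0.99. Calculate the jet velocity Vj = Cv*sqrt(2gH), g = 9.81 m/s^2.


Vj = 0.99 * sqrt(2*9.81*407) = 88.4671 m/s


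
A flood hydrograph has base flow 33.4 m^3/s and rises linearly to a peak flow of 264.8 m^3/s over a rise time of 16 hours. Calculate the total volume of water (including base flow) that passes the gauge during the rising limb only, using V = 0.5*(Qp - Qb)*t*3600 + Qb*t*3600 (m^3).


V = 0.5*(264.8 - 33.4)*16*3600 + 33.4*16*3600 = 8.5882e+06 m^3


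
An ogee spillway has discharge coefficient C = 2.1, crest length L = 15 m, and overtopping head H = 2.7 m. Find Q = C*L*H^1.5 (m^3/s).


Q = 2.1 * 15 * 2.7^1.5 = 139.7514 m^3/s


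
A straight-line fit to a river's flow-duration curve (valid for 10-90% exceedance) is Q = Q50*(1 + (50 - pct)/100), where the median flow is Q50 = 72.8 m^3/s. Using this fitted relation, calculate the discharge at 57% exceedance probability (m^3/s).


Q = 72.8 * (1 + (50 - 57)/100) = 67.7040 m^3/s


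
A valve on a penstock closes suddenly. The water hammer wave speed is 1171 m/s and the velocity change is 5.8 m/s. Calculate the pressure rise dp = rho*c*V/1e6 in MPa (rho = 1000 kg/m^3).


dp = 1000 * 1171 * 5.8 / 1e6 = 6.7918 MPa


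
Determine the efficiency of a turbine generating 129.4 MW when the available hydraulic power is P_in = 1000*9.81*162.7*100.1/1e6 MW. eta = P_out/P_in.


P_in = 1000 * 9.81 * 162.7 * 100.1 / 1e6 = 159.7683 MW
eta = 129.4 / 159.7683 = 0.8099


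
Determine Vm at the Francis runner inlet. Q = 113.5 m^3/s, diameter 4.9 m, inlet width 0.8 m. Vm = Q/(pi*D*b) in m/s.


Vm = 113.5 / (pi * 4.9 * 0.8) = 9.2164 m/s


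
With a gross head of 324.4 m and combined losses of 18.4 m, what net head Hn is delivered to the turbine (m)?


Hn = 324.4 - 18.4 = 306.0000 m


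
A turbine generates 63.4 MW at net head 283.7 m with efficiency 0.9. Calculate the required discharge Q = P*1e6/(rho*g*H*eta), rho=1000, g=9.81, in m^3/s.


Q = 63.4 * 1e6 / (1000 * 9.81 * 283.7 * 0.9) = 25.3115 m^3/s


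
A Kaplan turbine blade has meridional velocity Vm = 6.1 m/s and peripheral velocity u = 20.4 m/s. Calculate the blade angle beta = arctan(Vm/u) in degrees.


beta = arctan(6.1 / 20.4) = 16.6477 degrees


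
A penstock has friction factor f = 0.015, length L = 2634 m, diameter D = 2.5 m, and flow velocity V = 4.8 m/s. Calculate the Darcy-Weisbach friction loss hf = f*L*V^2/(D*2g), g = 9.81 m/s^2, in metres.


hf = 0.015 * 2634 * 4.8^2 / (2.5 * 2 * 9.81) = 18.5588 m


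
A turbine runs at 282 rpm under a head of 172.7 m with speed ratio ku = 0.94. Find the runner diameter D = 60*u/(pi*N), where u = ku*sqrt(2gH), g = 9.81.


u = 0.94 * sqrt(2*9.81*172.7) = 54.7172 m/s
D = 60 * 54.7172 / (pi * 282) = 3.7057 m


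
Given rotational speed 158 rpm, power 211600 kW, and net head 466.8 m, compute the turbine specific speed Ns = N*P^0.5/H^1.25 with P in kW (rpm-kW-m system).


Ns = 158 * 211600^0.5 / 466.8^1.25 = 33.4966


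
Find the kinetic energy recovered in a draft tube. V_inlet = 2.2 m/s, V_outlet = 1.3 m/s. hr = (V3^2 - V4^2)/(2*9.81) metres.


hr = (2.2^2 - 1.3^2) / (2*9.81) = 0.1606 m


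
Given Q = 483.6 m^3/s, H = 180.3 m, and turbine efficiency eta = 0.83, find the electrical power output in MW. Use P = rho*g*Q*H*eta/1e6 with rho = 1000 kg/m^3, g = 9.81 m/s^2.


P = 1000 * 9.81 * 483.6 * 180.3 * 0.83 / 1e6 = 709.9522 MW


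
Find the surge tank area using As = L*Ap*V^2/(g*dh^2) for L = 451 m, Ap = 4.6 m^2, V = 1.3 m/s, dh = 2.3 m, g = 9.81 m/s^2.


As = 451 * 4.6 * 1.3^2 / (9.81 * 2.3^2) = 67.5611 m^2


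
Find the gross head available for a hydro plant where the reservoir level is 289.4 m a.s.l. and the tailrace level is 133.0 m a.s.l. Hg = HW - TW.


Hg = 289.4 - 133.0 = 156.4000 m


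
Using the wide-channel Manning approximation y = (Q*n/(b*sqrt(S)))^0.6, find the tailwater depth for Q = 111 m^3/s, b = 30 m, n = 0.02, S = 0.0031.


y = (111 * 0.02 / (30 * 0.0031^0.5))^0.6 = 1.1861 m


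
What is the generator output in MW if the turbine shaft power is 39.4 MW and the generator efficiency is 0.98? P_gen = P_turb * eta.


P_gen = 39.4 * 0.98 = 38.6120 MW


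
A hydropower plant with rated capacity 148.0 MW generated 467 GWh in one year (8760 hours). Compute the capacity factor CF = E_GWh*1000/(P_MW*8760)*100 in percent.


CF = 467 * 1000 / (148.0 * 8760) * 100 = 36.0206 %


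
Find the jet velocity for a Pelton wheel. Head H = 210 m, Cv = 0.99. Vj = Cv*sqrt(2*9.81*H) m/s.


Vj = 0.99 * sqrt(2*9.81*210) = 63.5469 m/s


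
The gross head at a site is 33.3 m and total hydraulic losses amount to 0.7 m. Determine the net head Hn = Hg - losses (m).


Hn = 33.3 - 0.7 = 32.6000 m


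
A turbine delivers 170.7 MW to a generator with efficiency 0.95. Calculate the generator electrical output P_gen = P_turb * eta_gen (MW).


P_gen = 170.7 * 0.95 = 162.1650 MW


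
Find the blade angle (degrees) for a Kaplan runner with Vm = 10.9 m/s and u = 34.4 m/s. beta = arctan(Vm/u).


beta = arctan(10.9 / 34.4) = 17.5814 degrees


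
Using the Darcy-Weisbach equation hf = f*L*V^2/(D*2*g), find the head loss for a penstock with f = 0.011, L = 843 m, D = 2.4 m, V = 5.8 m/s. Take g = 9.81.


hf = 0.011 * 843 * 5.8^2 / (2.4 * 2 * 9.81) = 6.6247 m


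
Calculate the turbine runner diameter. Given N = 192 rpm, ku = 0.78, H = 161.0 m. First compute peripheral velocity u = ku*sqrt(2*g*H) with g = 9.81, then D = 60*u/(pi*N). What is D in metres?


u = 0.78 * sqrt(2*9.81*161.0) = 43.8386 m/s
D = 60 * 43.8386 / (pi * 192) = 4.3607 m


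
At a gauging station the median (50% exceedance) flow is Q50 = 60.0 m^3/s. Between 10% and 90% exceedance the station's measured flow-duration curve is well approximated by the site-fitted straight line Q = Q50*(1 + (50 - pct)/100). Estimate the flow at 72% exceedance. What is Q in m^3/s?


Q = 60.0 * (1 + (50 - 72)/100) = 46.8000 m^3/s


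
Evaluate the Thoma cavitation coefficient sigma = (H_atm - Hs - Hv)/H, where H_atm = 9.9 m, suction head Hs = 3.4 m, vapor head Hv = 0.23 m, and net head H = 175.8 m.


sigma = (9.9 - 3.4 - 0.23) / 175.8 = 0.0357


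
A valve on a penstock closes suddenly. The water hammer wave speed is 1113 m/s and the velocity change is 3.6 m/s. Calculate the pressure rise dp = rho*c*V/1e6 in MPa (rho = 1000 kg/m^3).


dp = 1000 * 1113 * 3.6 / 1e6 = 4.0068 MPa


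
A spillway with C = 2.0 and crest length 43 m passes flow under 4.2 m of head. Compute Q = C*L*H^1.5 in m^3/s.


Q = 2.0 * 43 * 4.2^1.5 = 740.2397 m^3/s


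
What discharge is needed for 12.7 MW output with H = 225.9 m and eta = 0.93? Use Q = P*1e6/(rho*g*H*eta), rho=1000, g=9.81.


Q = 12.7 * 1e6 / (1000 * 9.81 * 225.9 * 0.93) = 6.1622 m^3/s


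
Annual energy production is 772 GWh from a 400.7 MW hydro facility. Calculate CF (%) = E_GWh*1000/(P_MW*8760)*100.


CF = 772 * 1000 / (400.7 * 8760) * 100 = 21.9935 %


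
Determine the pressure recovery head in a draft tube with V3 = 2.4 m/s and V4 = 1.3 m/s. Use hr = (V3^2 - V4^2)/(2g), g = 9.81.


hr = (2.4^2 - 1.3^2) / (2*9.81) = 0.2074 m


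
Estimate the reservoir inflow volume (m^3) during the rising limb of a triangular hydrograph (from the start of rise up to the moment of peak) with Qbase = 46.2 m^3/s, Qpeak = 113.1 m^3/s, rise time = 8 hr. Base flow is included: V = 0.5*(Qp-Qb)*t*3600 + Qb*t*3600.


V = 0.5*(113.1 - 46.2)*8*3600 + 46.2*8*3600 = 2.2939e+06 m^3


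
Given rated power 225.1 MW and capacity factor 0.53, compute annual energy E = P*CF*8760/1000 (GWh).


E = 225.1 * 0.53 * 8760 / 1000 = 1045.0943 GWh


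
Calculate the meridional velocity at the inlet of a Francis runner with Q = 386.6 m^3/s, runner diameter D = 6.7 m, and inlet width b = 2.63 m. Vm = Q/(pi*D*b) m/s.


Vm = 386.6 / (pi * 6.7 * 2.63) = 6.9836 m/s


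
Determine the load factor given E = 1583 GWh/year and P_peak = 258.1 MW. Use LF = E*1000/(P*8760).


LF = 1583 * 1000 / (258.1 * 8760) = 0.7001


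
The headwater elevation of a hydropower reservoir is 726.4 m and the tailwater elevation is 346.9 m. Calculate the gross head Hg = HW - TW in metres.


Hg = 726.4 - 346.9 = 379.5000 m


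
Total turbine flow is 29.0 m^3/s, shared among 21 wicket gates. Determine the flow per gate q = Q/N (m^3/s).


q = 29.0 / 21 = 1.3810 m^3/s


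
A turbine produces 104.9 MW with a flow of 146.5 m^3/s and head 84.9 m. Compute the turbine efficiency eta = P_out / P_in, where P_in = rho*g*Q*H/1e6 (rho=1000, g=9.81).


P_in = 1000 * 9.81 * 146.5 * 84.9 / 1e6 = 122.0153 MW
eta = 104.9 / 122.0153 = 0.8597


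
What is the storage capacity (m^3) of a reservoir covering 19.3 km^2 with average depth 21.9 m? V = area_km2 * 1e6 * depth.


V = 19.3 * 1e6 * 21.9 = 4.2267e+08 m^3


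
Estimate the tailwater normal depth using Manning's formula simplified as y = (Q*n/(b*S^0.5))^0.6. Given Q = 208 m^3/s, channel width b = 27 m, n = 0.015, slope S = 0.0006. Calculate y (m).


y = (208 * 0.015 / (27 * 0.0006^0.5))^0.6 = 2.5365 m


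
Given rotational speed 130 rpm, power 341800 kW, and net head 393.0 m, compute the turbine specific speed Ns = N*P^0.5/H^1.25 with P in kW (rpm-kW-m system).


Ns = 130 * 341800^0.5 / 393.0^1.25 = 43.4349


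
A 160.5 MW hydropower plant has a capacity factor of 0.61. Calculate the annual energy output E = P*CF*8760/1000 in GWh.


E = 160.5 * 0.61 * 8760 / 1000 = 857.6478 GWh


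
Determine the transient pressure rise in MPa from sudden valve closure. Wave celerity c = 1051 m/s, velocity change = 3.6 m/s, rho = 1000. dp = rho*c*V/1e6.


dp = 1000 * 1051 * 3.6 / 1e6 = 3.7836 MPa


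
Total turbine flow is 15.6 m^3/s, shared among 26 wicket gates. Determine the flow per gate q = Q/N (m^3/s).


q = 15.6 / 26 = 0.6000 m^3/s


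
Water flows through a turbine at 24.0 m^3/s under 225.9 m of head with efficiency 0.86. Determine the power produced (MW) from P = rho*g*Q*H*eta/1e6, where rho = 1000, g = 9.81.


P = 1000 * 9.81 * 24.0 * 225.9 * 0.86 / 1e6 = 45.7399 MW


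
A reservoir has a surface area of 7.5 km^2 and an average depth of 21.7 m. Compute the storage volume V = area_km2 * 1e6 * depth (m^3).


V = 7.5 * 1e6 * 21.7 = 1.6275e+08 m^3


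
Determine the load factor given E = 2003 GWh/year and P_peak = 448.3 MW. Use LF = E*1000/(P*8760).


LF = 2003 * 1000 / (448.3 * 8760) = 0.5100


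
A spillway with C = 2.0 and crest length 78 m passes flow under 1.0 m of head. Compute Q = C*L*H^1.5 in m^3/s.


Q = 2.0 * 78 * 1.0^1.5 = 156.0000 m^3/s


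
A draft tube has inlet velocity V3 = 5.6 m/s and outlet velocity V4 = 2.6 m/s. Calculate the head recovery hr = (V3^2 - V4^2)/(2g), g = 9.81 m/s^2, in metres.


hr = (5.6^2 - 2.6^2) / (2*9.81) = 1.2538 m


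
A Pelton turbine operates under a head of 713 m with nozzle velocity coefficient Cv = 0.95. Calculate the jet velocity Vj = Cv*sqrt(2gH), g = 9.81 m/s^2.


Vj = 0.95 * sqrt(2*9.81*713) = 112.3616 m/s


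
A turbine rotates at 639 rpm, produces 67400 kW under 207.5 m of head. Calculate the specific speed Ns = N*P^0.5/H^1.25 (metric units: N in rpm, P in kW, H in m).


Ns = 639 * 67400^0.5 / 207.5^1.25 = 210.6484


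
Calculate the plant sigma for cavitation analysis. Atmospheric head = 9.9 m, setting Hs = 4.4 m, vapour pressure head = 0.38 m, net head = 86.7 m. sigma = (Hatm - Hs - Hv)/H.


sigma = (9.9 - 4.4 - 0.38) / 86.7 = 0.0591


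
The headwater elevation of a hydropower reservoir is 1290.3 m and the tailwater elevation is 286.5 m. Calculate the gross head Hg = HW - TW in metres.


Hg = 1290.3 - 286.5 = 1003.8000 m


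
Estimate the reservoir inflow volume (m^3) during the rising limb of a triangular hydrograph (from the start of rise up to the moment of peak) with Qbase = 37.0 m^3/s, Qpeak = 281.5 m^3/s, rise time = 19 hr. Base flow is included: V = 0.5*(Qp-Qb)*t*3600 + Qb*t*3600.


V = 0.5*(281.5 - 37.0)*19*3600 + 37.0*19*3600 = 1.0893e+07 m^3


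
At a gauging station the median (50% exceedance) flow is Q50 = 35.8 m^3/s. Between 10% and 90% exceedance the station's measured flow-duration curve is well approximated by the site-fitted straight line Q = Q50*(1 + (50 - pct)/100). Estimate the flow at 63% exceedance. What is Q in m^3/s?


Q = 35.8 * (1 + (50 - 63)/100) = 31.1460 m^3/s


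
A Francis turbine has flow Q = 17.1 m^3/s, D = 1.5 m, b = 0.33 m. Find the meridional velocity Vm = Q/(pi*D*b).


Vm = 17.1 / (pi * 1.5 * 0.33) = 10.9962 m/s


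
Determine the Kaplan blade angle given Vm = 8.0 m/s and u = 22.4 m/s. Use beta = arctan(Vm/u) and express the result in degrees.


beta = arctan(8.0 / 22.4) = 19.6538 degrees


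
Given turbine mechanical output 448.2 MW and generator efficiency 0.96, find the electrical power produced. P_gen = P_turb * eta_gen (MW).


P_gen = 448.2 * 0.96 = 430.2720 MW


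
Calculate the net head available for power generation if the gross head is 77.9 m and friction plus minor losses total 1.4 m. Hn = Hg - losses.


Hn = 77.9 - 1.4 = 76.5000 m


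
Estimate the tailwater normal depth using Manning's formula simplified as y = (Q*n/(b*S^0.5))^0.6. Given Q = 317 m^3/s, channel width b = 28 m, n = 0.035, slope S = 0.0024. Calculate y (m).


y = (317 * 0.035 / (28 * 0.0024^0.5))^0.6 = 3.5052 m


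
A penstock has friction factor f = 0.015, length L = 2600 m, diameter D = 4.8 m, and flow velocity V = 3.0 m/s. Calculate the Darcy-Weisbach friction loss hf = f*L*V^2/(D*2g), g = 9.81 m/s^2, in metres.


hf = 0.015 * 2600 * 3.0^2 / (4.8 * 2 * 9.81) = 3.7271 m


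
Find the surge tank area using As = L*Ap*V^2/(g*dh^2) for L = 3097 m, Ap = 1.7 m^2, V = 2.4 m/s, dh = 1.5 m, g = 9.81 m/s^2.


As = 3097 * 1.7 * 2.4^2 / (9.81 * 1.5^2) = 1373.9189 m^2


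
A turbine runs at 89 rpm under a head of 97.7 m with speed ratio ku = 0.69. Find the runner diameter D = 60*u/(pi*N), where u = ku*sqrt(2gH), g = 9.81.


u = 0.69 * sqrt(2*9.81*97.7) = 30.2097 m/s
D = 60 * 30.2097 / (pi * 89) = 6.4827 m


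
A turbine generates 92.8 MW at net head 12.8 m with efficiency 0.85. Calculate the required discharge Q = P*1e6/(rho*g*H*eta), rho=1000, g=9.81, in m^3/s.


Q = 92.8 * 1e6 / (1000 * 9.81 * 12.8 * 0.85) = 869.4609 m^3/s


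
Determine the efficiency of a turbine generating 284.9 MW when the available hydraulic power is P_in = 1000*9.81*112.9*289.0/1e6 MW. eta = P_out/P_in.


P_in = 1000 * 9.81 * 112.9 * 289.0 / 1e6 = 320.0817 MW
eta = 284.9 / 320.0817 = 0.8901


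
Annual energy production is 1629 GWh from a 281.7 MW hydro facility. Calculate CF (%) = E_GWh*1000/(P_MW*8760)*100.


CF = 1629 * 1000 / (281.7 * 8760) * 100 = 66.0131 %


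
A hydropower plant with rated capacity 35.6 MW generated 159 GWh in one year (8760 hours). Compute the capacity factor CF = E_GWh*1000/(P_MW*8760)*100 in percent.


CF = 159 * 1000 / (35.6 * 8760) * 100 = 50.9851 %


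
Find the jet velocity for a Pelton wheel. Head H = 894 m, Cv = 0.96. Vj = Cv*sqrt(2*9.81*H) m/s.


Vj = 0.96 * sqrt(2*9.81*894) = 127.1421 m/s


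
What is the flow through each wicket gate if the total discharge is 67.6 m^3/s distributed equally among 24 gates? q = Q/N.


q = 67.6 / 24 = 2.8167 m^3/s


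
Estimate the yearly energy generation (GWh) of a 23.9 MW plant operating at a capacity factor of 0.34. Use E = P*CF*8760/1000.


E = 23.9 * 0.34 * 8760 / 1000 = 71.1838 GWh


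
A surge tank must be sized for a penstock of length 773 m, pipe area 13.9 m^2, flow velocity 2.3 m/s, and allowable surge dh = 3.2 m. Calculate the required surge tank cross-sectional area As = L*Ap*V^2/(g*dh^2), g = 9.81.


As = 773 * 13.9 * 2.3^2 / (9.81 * 3.2^2) = 565.8235 m^2


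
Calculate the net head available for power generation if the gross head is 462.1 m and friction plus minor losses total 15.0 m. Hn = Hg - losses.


Hn = 462.1 - 15.0 = 447.1000 m


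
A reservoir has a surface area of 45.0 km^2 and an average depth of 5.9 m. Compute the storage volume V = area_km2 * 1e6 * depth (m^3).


V = 45.0 * 1e6 * 5.9 = 2.6550e+08 m^3


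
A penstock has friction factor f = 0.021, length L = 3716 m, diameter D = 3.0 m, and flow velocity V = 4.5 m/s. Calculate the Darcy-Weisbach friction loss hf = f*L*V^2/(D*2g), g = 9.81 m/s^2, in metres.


hf = 0.021 * 3716 * 4.5^2 / (3.0 * 2 * 9.81) = 26.8472 m


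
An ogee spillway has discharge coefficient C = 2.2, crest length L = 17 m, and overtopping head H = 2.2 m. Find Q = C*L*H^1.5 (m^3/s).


Q = 2.2 * 17 * 2.2^1.5 = 122.0410 m^3/s


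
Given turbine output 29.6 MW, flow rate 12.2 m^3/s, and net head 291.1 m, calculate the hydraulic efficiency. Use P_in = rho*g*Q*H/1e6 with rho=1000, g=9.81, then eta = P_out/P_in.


P_in = 1000 * 9.81 * 12.2 * 291.1 / 1e6 = 34.8394 MW
eta = 29.6 / 34.8394 = 0.8496


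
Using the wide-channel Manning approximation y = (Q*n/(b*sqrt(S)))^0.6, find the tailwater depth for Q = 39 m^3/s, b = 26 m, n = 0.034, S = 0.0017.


y = (39 * 0.034 / (26 * 0.0017^0.5))^0.6 = 1.1361 m


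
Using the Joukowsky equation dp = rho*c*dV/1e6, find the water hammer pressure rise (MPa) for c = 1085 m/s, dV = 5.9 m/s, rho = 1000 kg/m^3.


dp = 1000 * 1085 * 5.9 / 1e6 = 6.4015 MPa


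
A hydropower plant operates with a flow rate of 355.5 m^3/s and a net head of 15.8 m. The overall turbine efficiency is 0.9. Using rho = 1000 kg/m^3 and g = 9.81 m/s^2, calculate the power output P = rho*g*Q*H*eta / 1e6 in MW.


P = 1000 * 9.81 * 355.5 * 15.8 * 0.9 / 1e6 = 49.5916 MW


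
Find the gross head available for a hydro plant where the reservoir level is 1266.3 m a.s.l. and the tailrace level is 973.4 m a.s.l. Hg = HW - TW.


Hg = 1266.3 - 973.4 = 292.9000 m


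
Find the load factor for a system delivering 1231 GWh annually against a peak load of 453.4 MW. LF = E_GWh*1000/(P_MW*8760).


LF = 1231 * 1000 / (453.4 * 8760) = 0.3099


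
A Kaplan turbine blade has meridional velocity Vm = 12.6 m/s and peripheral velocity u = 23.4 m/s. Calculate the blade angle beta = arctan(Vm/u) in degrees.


beta = arctan(12.6 / 23.4) = 28.3008 degrees


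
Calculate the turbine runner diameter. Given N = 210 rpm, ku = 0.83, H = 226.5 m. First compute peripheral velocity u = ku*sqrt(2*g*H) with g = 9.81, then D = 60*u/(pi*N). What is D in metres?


u = 0.83 * sqrt(2*9.81*226.5) = 55.3301 m/s
D = 60 * 55.3301 / (pi * 210) = 5.0320 m


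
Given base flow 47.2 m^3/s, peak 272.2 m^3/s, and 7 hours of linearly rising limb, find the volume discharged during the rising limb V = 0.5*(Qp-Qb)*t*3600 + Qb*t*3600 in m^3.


V = 0.5*(272.2 - 47.2)*7*3600 + 47.2*7*3600 = 4.0244e+06 m^3


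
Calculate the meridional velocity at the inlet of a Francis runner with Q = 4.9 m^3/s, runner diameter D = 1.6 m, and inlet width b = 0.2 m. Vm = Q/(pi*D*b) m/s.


Vm = 4.9 / (pi * 1.6 * 0.2) = 4.8741 m/s


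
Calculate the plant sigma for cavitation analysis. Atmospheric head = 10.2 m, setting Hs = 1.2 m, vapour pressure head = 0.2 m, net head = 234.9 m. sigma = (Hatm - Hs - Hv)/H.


sigma = (10.2 - 1.2 - 0.2) / 234.9 = 0.0375


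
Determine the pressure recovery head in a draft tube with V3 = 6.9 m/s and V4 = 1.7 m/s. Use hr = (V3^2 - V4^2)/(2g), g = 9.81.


hr = (6.9^2 - 1.7^2) / (2*9.81) = 2.2793 m


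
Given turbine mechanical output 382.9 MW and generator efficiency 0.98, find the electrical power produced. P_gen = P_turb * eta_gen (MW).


P_gen = 382.9 * 0.98 = 375.2420 MW


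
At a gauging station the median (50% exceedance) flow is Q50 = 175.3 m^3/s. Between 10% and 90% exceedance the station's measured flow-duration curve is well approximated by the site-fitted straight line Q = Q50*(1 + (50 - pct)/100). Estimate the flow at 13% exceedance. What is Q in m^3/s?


Q = 175.3 * (1 + (50 - 13)/100) = 240.1610 m^3/s


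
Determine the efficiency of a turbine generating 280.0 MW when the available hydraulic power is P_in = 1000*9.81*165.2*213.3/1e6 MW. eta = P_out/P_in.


P_in = 1000 * 9.81 * 165.2 * 213.3 / 1e6 = 345.6765 MW
eta = 280.0 / 345.6765 = 0.8100


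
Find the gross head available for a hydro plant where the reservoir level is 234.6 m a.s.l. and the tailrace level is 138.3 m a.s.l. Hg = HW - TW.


Hg = 234.6 - 138.3 = 96.3000 m


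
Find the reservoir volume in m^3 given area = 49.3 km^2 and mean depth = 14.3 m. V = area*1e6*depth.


V = 49.3 * 1e6 * 14.3 = 7.0499e+08 m^3


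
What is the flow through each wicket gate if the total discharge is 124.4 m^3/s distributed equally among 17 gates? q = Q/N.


q = 124.4 / 17 = 7.3176 m^3/s


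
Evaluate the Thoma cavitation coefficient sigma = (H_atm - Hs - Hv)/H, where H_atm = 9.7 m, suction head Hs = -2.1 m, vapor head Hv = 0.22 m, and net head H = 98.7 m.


sigma = (9.7 - (-2.1) - 0.22) / 98.7 = 0.1173


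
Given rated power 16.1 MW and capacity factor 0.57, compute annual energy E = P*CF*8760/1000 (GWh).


E = 16.1 * 0.57 * 8760 / 1000 = 80.3905 GWh


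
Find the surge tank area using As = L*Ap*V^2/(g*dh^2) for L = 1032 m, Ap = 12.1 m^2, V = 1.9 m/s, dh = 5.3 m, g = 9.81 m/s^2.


As = 1032 * 12.1 * 1.9^2 / (9.81 * 5.3^2) = 163.5880 m^2


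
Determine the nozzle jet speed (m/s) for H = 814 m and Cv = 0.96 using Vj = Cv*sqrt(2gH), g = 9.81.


Vj = 0.96 * sqrt(2*9.81*814) = 121.3201 m/s


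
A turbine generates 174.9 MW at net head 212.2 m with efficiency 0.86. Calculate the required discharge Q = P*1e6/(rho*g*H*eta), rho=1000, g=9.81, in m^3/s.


Q = 174.9 * 1e6 / (1000 * 9.81 * 212.2 * 0.86) = 97.6960 m^3/s


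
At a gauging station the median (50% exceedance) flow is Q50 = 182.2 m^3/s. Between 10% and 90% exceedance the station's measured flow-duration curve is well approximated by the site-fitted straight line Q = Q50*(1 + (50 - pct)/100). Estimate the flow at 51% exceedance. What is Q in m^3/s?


Q = 182.2 * (1 + (50 - 51)/100) = 180.3780 m^3/s


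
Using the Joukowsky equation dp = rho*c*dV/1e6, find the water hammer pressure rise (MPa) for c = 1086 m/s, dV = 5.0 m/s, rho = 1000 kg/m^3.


dp = 1000 * 1086 * 5.0 / 1e6 = 5.4300 MPa


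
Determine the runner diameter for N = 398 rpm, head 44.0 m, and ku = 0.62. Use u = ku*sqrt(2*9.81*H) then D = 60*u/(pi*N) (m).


u = 0.62 * sqrt(2*9.81*44.0) = 18.2166 m/s
D = 60 * 18.2166 / (pi * 398) = 0.8741 m


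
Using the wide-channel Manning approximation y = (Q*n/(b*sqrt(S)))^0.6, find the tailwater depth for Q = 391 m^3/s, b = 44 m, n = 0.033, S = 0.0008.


y = (391 * 0.033 / (44 * 0.0008^0.5))^0.6 = 4.0683 m


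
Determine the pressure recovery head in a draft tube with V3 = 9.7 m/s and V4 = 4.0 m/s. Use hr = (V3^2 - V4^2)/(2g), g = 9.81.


hr = (9.7^2 - 4.0^2) / (2*9.81) = 3.9801 m


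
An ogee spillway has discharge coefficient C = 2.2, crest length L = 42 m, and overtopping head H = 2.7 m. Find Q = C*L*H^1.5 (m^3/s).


Q = 2.2 * 42 * 2.7^1.5 = 409.9375 m^3/s


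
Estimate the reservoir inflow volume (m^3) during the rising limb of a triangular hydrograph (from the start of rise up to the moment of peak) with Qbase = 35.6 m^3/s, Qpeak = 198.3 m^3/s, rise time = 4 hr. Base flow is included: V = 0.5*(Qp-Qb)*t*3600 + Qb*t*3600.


V = 0.5*(198.3 - 35.6)*4*3600 + 35.6*4*3600 = 1.6841e+06 m^3


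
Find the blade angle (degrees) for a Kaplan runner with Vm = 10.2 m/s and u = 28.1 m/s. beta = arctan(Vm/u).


beta = arctan(10.2 / 28.1) = 19.9504 degrees


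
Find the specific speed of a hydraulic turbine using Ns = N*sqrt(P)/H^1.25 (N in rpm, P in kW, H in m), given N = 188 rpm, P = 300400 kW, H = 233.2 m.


Ns = 188 * 300400^0.5 / 233.2^1.25 = 113.0699


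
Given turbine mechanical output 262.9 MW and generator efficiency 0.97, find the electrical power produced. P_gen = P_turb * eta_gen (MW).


P_gen = 262.9 * 0.97 = 255.0130 MW


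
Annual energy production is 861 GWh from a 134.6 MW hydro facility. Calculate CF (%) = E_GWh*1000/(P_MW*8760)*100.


CF = 861 * 1000 / (134.6 * 8760) * 100 = 73.0220 %


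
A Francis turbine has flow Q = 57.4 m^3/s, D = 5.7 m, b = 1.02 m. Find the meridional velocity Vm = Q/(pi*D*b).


Vm = 57.4 / (pi * 5.7 * 1.02) = 3.1426 m/s


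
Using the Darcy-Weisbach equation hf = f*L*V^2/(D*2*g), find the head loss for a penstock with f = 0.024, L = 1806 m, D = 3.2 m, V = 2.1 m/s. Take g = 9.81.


hf = 0.024 * 1806 * 2.1^2 / (3.2 * 2 * 9.81) = 3.0445 m


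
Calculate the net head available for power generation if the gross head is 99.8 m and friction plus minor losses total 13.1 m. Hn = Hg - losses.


Hn = 99.8 - 13.1 = 86.7000 m


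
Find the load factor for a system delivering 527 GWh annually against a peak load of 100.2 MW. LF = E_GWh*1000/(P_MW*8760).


LF = 527 * 1000 / (100.2 * 8760) = 0.6004


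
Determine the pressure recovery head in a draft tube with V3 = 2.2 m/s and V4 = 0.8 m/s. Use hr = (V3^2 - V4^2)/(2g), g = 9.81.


hr = (2.2^2 - 0.8^2) / (2*9.81) = 0.2141 m


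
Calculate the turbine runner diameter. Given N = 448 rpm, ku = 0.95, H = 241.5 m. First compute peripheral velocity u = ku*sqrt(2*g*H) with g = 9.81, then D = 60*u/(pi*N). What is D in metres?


u = 0.95 * sqrt(2*9.81*241.5) = 65.3931 m/s
D = 60 * 65.3931 / (pi * 448) = 2.7878 m


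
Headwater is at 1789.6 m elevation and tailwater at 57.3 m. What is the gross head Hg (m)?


Hg = 1789.6 - 57.3 = 1732.3000 m


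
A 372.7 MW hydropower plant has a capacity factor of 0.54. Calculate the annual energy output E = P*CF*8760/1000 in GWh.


E = 372.7 * 0.54 * 8760 / 1000 = 1763.0201 GWh


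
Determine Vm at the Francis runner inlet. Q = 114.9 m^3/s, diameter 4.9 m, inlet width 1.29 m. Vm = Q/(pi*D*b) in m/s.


Vm = 114.9 / (pi * 4.9 * 1.29) = 5.7861 m/s


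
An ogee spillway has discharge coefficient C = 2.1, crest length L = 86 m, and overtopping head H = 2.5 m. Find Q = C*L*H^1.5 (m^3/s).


Q = 2.1 * 86 * 2.5^1.5 = 713.8842 m^3/s
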